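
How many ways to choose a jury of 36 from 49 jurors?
C(49,36) = 49!/(36!×13!) = 262596783764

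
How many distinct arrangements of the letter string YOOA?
4! / (1! × 1! × 2!) = 12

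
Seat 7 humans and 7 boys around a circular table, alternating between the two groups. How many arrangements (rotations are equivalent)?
Fix one of the humans: (7-1)! ways for the remaining humans, × 7! ways for the boys = 720 × 5040 = 3628800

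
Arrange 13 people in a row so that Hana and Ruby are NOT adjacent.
Total - adjacent = 13! - (13-1)!×2 = 6227020800 - 958003200 = 5269017600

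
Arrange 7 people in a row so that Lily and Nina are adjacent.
Treat as block: (7-1)! × 2! = 720 × 2 = 1440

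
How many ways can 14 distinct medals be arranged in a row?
14! = 87178291200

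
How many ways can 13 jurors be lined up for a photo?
13! = 6227020800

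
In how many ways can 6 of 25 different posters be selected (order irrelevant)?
C(25,6) = 25!/(6!×19!) = 177100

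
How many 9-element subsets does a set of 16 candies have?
C(16,9) = 16!/(9!×7!) = 11440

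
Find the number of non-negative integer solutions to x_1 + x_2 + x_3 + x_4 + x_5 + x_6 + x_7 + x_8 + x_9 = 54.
C(54+9-1, 9-1) = C(62, 8) = 3381098545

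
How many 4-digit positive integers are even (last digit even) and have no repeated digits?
Last∈{0,2,4,6,8}. Last=0: 504. Last nonzero: 4×8×P(8,2) = 1792. Total = 2296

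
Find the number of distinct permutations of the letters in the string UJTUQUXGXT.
10! / (3! × 1! × 1! × 2! × 1! × 2!) = 151200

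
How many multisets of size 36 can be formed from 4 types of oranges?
C(36+4-1, 4-1) = C(39, 3) = 9139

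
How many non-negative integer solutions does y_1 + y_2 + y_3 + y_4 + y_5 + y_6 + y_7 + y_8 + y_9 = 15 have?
C(15+9-1, 9-1) = C(23, 8) = 490314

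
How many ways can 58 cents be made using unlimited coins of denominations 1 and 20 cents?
Coefficient of x^58 in 1/(1-x^1) · 1/(1-x^20). Use j coins of 20 for j = 0..⌊58/20⌋ = 2, the rest in 1s: 2 + 1 = 3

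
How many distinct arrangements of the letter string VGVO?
4! / (2! × 1! × 1!) = 12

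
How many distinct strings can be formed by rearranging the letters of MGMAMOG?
7! / (1! × 2! × 1! × 3!) = 420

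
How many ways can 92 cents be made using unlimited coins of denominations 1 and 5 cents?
Coefficient of x^92 in 1/(1-x^1) · 1/(1-x^5). Use j coins of 5 for j = 0..⌊92/5⌋ = 18, the rest in 1s: 18 + 1 = 19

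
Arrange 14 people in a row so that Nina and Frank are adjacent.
Treat as block: (14-1)! × 2! = 6227020800 × 2 = 12454041600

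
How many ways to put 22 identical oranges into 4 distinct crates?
C(22+4-1, 4-1) = C(25, 3) = 2300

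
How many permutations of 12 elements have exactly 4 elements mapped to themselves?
Choose the 4 fixed points C(12,4) = 495, derange the rest: !8 = Σ_{j=0}^{8} (-1)^j·8!/j! = 40320 - 40320 + 20160 - 6720 + 1680 - 336 + 56 - 8 + 1 = 14833. Product = 495 × 14833 = 7342335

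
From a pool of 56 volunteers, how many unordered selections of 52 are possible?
C(56,52) = 56!/(52!×4!) = 367290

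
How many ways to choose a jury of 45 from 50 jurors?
C(50,45) = 50!/(45!×5!) = 2118760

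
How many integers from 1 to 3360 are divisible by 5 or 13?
⌊3360/5⌋ + ⌊3360/13⌋ - ⌊3360/65⌋ = 672 + 258 - 51 = 879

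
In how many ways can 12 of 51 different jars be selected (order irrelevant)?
C(51,12) = 51!/(12!×39!) = 158753389900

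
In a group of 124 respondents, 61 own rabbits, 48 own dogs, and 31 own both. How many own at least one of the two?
|A∪B| = |A| + |B| - |A∩B| = 61 + 48 - 31 = 78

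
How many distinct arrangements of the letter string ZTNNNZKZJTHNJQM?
15! / (3! × 1! × 2! × 1! × 1! × 2! × 1! × 4!) = 2270268000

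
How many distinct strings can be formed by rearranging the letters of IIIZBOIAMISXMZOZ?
16! / (5! × 2! × 3! × 2! × 1! × 1! × 1! × 1!) = 7264857600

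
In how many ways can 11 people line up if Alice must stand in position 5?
Fix one position: (11-1)! = 3628800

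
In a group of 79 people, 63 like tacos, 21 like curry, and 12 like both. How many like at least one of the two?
|A∪B| = |A| + |B| - |A∩B| = 63 + 21 - 12 = 72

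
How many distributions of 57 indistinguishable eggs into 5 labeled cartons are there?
C(57+5-1, 5-1) = C(61, 4) = 521855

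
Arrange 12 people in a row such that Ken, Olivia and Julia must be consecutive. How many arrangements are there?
Treat the 3 as one block: (12-3+1)! × 3! = 3628800 × 6 = 21772800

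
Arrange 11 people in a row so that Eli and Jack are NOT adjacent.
Total - adjacent = 11! - (11-1)!×2 = 39916800 - 7257600 = 32659200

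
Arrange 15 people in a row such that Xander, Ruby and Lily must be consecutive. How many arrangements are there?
Treat the 3 as one block: (15-3+1)! × 3! = 6227020800 × 6 = 37362124800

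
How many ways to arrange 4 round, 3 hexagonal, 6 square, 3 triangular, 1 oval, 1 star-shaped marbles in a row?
18! / (4! × 3! × 6! × 3! × 1! × 1!) = 10291881600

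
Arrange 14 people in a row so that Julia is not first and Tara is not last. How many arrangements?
By inclusion-exclusion: 14! - 2×(14-1)! + (14-2)! = 87178291200 - 12454041600 + 479001600 = 75203251200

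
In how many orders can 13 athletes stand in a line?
13! = 6227020800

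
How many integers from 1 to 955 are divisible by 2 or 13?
⌊955/2⌋ + ⌊955/13⌋ - ⌊955/26⌋ = 477 + 73 - 36 = 514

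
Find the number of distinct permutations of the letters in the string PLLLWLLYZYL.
11! / (1! × 1! × 1! × 2! × 6!) = 27720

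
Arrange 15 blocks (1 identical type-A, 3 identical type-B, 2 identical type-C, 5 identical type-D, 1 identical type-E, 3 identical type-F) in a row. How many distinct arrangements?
15! / (1! × 3! × 2! × 5! × 1! × 3!) = 151351200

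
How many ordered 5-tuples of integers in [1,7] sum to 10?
Coefficient of x^10 in (x + x² + ... + x^7)^5. By inclusion-exclusion on dice exceeding 7: Σ_j (-1)^j C(5,j)·C(10-1-7j, 4) = C(5,0)·C(9,4) = 1·126 = 126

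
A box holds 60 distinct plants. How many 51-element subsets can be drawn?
C(60,51) = 60!/(51!×9!) = 14783142660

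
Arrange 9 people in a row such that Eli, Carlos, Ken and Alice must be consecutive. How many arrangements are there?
Treat the 4 as one block: (9-4+1)! × 4! = 720 × 24 = 17280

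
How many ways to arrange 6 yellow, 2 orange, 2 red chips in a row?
10! / (6! × 2! × 2!) = 1260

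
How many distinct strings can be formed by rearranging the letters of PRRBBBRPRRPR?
12! / (6! × 3! × 3!) = 18480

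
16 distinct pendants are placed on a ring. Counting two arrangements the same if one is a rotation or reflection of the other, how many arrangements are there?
(16-1)!/2 = 1307674368000/2 = 653837184000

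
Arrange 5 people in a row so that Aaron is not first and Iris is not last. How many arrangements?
By inclusion-exclusion: 5! - 2×(5-1)! + (5-2)! = 120 - 48 + 6 = 78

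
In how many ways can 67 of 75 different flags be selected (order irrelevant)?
C(75,67) = 75!/(67!×8!) = 16871053725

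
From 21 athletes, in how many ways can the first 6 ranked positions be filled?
P(21,6) = 21!/(21-6)! = 39070080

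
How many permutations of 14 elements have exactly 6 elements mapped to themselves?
Choose the 6 fixed points C(14,6) = 3003, derange the rest: !8 = Σ_{j=0}^{8} (-1)^j·8!/j! = 40320 - 40320 + 20160 - 6720 + 1680 - 336 + 56 - 8 + 1 = 14833. Product = 3003 × 14833 = 44543499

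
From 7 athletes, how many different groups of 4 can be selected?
C(7,4) = 7!/(4!×3!) = 35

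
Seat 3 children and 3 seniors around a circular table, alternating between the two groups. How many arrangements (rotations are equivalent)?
Fix one of the children: (3-1)! ways for the remaining children, × 3! ways for the seniors = 2 × 6 = 12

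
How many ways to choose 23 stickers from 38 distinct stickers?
C(38,23) = 38!/(23!×15!) = 15471286560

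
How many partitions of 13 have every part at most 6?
Let r_j(i) = number of partitions of i into parts ≤ j, for i = 0..13. r_1(i) = 1 for all i; r_j(i) = r_{j-1}(i) + r_j(i-j). Rows j = 2..6: ≤2: 1 1 2 2 3 3 4 4 5 5 6 6 7 7; ≤3: 1 1 2 3 4 5 7 8 10 12 14 16 19 21; ≤4: 1 1 2 3 5 6 9 11 15 18 23 27 34 39; ≤5: 1 1 2 3 5 7 10 13 18 23 30 37 47 57; ≤6: 1 1 2 3 5 7 11 14 20 26 35 44 58 71. r_6(13) = 71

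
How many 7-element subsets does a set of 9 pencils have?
C(9,7) = 9!/(7!×2!) = 36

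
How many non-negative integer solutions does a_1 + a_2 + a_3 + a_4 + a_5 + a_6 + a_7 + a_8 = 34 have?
C(34+8-1, 8-1) = C(41, 7) = 22481940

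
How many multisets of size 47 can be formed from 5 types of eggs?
C(47+5-1, 5-1) = C(51, 4) = 249900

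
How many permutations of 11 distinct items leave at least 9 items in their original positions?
Exactly j fixed points: C(11,j)·!(11-j); sum over j ≥ 9 (derangement numbers via !m = (m-1)·(!(m-1) + !(m-2)): !0..!2 = 1, 0, 1). Σ_{j=9}^{11} C(11,j)·!(11-j) = C(11,9)·!2 + C(11,10)·!1 + C(11,11)·!0 = 55·1 + 11·0 + 1·1 = 56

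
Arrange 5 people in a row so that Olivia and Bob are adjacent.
Treat as block: (5-1)! × 2! = 24 × 2 = 48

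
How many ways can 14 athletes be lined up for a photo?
14! = 87178291200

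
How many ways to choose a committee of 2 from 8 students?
C(8,2) = 8!/(2!×6!) = 28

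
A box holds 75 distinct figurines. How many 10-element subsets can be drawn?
C(75,10) = 75!/(10!×65!) = 828931106355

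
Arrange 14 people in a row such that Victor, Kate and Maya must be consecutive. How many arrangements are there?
Treat the 3 as one block: (14-3+1)! × 3! = 479001600 × 6 = 2874009600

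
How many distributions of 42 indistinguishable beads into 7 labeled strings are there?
C(42+7-1, 7-1) = C(48, 6) = 12271512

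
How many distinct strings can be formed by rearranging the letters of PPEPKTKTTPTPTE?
14! / (2! × 5! × 5! × 2!) = 1513512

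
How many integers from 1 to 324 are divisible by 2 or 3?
⌊324/2⌋ + ⌊324/3⌋ - ⌊324/6⌋ = 162 + 108 - 54 = 216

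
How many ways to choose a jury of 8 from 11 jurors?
C(11,8) = 11!/(8!×3!) = 165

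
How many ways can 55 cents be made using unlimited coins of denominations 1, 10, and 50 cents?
Coefficient of x^55 in 1/(1-x^1) · 1/(1-x^10) · 1/(1-x^50). Case on j = number of 50-cent coins (j = 0..1); remainder r = 55 - 50j is made from {1,10} in ⌊r/10⌋+1 ways. r = 55, 5 → 6 + 1 = 7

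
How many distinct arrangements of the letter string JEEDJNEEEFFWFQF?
15! / (1! × 2! × 5! × 1! × 4! × 1! × 1!) = 227026800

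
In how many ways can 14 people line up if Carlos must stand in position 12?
Fix one position: (14-1)! = 6227020800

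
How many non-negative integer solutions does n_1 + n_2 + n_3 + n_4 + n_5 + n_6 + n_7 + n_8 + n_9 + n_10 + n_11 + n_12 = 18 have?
C(18+12-1, 12-1) = C(29, 11) = 34597290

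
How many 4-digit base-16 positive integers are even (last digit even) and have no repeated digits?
Last∈{0,2,4,6,8,10,12,14}. Last=0: 2730. Last nonzero: 7×14×P(14,2) = 17836. Total = 20566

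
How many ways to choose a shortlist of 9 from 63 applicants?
C(63,9) = 63!/(9!×54!) = 23667689815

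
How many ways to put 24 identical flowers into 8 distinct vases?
C(24+8-1, 8-1) = C(31, 7) = 2629575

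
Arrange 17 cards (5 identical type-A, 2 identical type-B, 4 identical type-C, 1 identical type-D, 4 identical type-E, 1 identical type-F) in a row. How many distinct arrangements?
17! / (5! × 2! × 4! × 1! × 4! × 1!) = 2572970400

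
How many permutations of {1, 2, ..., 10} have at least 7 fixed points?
Exactly j fixed points: C(10,j)·!(10-j); sum over j ≥ 7 (derangement numbers via !m = (m-1)·(!(m-1) + !(m-2)): !0..!3 = 1, 0, 1, 2). Σ_{j=7}^{10} C(10,j)·!(10-j) = C(10,7)·!3 + C(10,8)·!2 + C(10,9)·!1 + C(10,10)·!0 = 120·2 + 45·1 + 10·0 + 1·1 = 286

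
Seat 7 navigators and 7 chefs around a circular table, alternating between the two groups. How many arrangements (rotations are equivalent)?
Fix one of the navigators: (7-1)! ways for the remaining navigators, × 7! ways for the chefs = 720 × 5040 = 3628800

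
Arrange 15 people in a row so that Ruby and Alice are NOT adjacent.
Total - adjacent = 15! - (15-1)!×2 = 1307674368000 - 174356582400 = 1133317785600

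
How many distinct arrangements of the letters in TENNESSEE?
9! / (1! × 4! × 2! × 2!) = 3780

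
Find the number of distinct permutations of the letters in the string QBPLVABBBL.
10! / (4! × 2! × 1! × 1! × 1! × 1!) = 75600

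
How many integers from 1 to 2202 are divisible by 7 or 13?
⌊2202/7⌋ + ⌊2202/13⌋ - ⌊2202/91⌋ = 314 + 169 - 24 = 459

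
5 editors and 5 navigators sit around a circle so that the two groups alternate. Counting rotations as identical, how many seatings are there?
Fix one of the editors: (5-1)! ways for the remaining editors, × 5! ways for the navigators = 24 × 120 = 2880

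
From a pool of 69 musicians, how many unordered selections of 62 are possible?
C(69,62) = 69!/(62!×7!) = 1078897248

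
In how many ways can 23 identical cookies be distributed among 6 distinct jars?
C(23+6-1, 6-1) = C(28, 5) = 98280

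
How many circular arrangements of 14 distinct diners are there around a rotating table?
Circular: fix one position, arrange the rest. (14-1)! = 6227020800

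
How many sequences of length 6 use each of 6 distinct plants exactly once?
6! = 720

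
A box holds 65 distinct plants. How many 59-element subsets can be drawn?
C(65,59) = 65!/(59!×6!) = 82598880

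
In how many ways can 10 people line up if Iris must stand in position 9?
Fix one position: (10-1)! = 362880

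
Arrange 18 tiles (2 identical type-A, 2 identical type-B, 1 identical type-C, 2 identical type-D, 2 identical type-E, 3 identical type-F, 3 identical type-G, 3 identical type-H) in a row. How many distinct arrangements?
18! / (2! × 2! × 1! × 2! × 2! × 3! × 3! × 3!) = 1852538688000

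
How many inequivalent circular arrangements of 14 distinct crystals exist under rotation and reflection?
(14-1)!/2 = 6227020800/2 = 3113510400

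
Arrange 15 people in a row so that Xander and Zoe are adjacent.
Treat as block: (15-1)! × 2! = 87178291200 × 2 = 174356582400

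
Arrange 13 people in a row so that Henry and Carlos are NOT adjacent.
Total - adjacent = 13! - (13-1)!×2 = 6227020800 - 958003200 = 5269017600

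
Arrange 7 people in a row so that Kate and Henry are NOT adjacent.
Total - adjacent = 7! - (7-1)!×2 = 5040 - 1440 = 3600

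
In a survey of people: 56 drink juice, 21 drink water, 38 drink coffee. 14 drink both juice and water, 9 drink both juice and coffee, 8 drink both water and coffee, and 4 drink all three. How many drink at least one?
|A∪B∪C| = 56+21+38-14-9-8+4 = 88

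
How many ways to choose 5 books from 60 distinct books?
C(60,5) = 60!/(5!×55!) = 5461512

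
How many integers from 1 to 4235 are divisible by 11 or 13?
⌊4235/11⌋ + ⌊4235/13⌋ - ⌊4235/143⌋ = 385 + 325 - 29 = 681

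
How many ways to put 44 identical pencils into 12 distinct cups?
C(44+12-1, 12-1) = C(55, 11) = 119653565850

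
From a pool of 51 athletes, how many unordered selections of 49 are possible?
C(51,49) = 51!/(49!×2!) = 1275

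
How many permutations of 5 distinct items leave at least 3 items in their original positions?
Exactly j fixed points: C(5,j)·!(5-j); sum over j ≥ 3 (derangement numbers via !m = (m-1)·(!(m-1) + !(m-2)): !0..!2 = 1, 0, 1). Σ_{j=3}^{5} C(5,j)·!(5-j) = C(5,3)·!2 + C(5,4)·!1 + C(5,5)·!0 = 10·1 + 5·0 + 1·1 = 11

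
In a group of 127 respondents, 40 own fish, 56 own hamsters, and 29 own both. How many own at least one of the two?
|A∪B| = |A| + |B| - |A∩B| = 40 + 56 - 29 = 67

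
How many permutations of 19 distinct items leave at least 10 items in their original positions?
Exactly j fixed points: C(19,j)·!(19-j); sum over j ≥ 10 (derangement numbers via !m = (m-1)·(!(m-1) + !(m-2)): !0..!9 = 1, 0, 1, 2, 9, 44, 265, 1854, 14833, 133496). Σ_{j=10}^{19} C(19,j)·!(19-j) = C(19,10)·!9 + C(19,11)·!8 + C(19,12)·!7 + C(19,13)·!6 + C(19,14)·!5 + C(19,15)·!4 + C(19,16)·!3 + C(19,17)·!2 + C(19,18)·!1 + C(19,19)·!0 = 92378·133496 + 75582·14833 + 50388·1854 + 27132·265 + 11628·44 + 3876·9 + 969·2 + 171·1 + 19·0 + 1·1 = 13554359252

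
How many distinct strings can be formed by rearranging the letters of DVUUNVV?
7! / (3! × 1! × 2! × 1!) = 420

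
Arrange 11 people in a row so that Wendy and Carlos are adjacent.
Treat as block: (11-1)! × 2! = 3628800 × 2 = 7257600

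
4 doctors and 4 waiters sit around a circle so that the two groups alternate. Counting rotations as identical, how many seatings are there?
Fix one of the doctors: (4-1)! ways for the remaining doctors, × 4! ways for the waiters = 6 × 24 = 144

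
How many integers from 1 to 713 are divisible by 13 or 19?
⌊713/13⌋ + ⌊713/19⌋ - ⌊713/247⌋ = 54 + 37 - 2 = 89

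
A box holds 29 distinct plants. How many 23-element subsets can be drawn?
C(29,23) = 29!/(23!×6!) = 475020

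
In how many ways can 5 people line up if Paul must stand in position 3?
Fix one position: (5-1)! = 24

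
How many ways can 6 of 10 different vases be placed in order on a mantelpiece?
P(10,6) = 10!/(10-6)! = 151200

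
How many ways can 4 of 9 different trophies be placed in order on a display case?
P(9,4) = 9!/(9-4)! = 3024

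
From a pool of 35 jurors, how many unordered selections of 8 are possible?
C(35,8) = 35!/(8!×27!) = 23535820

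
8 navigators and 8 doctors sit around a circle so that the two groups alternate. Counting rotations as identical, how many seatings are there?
Fix one of the navigators: (8-1)! ways for the remaining navigators, × 8! ways for the doctors = 5040 × 40320 = 203212800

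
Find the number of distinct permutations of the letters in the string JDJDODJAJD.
10! / (1! × 4! × 4! × 1!) = 6300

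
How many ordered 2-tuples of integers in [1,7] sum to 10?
Coefficient of x^10 in (x + x² + ... + x^7)^2. By inclusion-exclusion on dice exceeding 7: Σ_j (-1)^j C(2,j)·C(10-1-7j, 1) = C(2,0)·C(9,1) - C(2,1)·C(2,1) = 1·9 - 2·2 = 5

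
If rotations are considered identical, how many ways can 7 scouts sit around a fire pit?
Circular: fix one position, arrange the rest. (7-1)! = 720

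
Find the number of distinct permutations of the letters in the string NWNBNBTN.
8! / (4! × 1! × 2! × 1!) = 840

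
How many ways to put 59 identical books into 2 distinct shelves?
C(59+2-1, 2-1) = C(60, 1) = 60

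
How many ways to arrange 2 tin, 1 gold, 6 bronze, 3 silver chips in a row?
12! / (2! × 1! × 6! × 3!) = 55440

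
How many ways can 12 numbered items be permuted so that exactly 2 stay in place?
Choose the 2 fixed points C(12,2) = 66, derange the rest: !10 = Σ_{j=0}^{10} (-1)^j·10!/j! = 3628800 - 3628800 + 1814400 - 604800 + 151200 - 30240 + 5040 - 720 + 90 - 10 + 1 = 1334961. Product = 66 × 1334961 = 88107426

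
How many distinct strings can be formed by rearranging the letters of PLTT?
4! / (1! × 1! × 2!) = 12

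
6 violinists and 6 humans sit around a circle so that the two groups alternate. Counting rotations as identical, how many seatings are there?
Fix one of the violinists: (6-1)! ways for the remaining violinists, × 6! ways for the humans = 120 × 720 = 86400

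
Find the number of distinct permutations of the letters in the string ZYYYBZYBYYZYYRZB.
16! / (4! × 3! × 1! × 8!) = 3603600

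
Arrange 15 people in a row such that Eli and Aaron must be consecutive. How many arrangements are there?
Treat the 2 as one block: (15-2+1)! × 2! = 87178291200 × 2 = 174356582400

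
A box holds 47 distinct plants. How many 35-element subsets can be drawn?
C(47,35) = 47!/(35!×12!) = 52251400851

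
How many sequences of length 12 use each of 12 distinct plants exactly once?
12! = 479001600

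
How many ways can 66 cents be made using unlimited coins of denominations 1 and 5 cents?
Coefficient of x^66 in 1/(1-x^1) · 1/(1-x^5). Use j coins of 5 for j = 0..⌊66/5⌋ = 13, the rest in 1s: 13 + 1 = 14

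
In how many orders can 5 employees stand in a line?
5! = 120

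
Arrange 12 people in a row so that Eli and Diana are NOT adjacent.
Total - adjacent = 12! - (12-1)!×2 = 479001600 - 79833600 = 399168000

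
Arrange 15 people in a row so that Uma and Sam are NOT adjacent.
Total - adjacent = 15! - (15-1)!×2 = 1307674368000 - 174356582400 = 1133317785600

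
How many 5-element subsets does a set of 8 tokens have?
C(8,5) = 8!/(5!×3!) = 56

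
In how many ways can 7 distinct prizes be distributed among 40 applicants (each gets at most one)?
P(40,7) = 40!/(40-7)! = 93963542400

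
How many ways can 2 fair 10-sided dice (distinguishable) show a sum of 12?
Coefficient of x^12 in (x + x² + ... + x^10)^2. By inclusion-exclusion on dice exceeding 10: Σ_j (-1)^j C(2,j)·C(12-1-10j, 1) = C(2,0)·C(11,1) - C(2,1)·C(1,1) = 1·11 - 2·1 = 9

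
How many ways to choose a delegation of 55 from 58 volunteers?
C(58,55) = 58!/(55!×3!) = 30856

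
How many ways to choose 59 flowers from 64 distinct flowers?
C(64,59) = 64!/(59!×5!) = 7624512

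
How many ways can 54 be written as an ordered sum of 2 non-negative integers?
C(54+2-1, 2-1) = C(55, 1) = 55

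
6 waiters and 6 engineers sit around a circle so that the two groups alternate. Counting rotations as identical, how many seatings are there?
Fix one of the waiters: (6-1)! ways for the remaining waiters, × 6! ways for the engineers = 120 × 720 = 86400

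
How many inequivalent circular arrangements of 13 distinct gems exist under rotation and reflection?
(13-1)!/2 = 479001600/2 = 239500800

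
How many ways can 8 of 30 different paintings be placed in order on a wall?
P(30,8) = 30!/(30-8)! = 235989936000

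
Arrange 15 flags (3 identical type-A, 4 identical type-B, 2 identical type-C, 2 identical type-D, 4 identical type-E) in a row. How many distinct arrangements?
15! / (3! × 4! × 2! × 2! × 4!) = 94594500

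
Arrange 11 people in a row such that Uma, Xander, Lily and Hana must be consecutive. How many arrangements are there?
Treat the 4 as one block: (11-4+1)! × 4! = 40320 × 24 = 967680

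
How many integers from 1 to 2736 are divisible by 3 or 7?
⌊2736/3⌋ + ⌊2736/7⌋ - ⌊2736/21⌋ = 912 + 390 - 130 = 1172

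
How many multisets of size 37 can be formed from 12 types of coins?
C(37+12-1, 12-1) = C(48, 11) = 22595200368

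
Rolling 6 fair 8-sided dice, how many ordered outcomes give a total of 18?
Coefficient of x^18 in (x + x² + ... + x^8)^6. By inclusion-exclusion on dice exceeding 8: Σ_j (-1)^j C(6,j)·C(18-1-8j, 5) = C(6,0)·C(17,5) - C(6,1)·C(9,5) = 1·6188 - 6·126 = 5432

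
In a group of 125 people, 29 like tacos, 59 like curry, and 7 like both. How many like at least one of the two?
|A∪B| = |A| + |B| - |A∩B| = 29 + 59 - 7 = 81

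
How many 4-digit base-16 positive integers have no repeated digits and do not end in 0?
Last digit: 15 nonzero choices. First digit: 14 (nonzero, ≠last). Middle 2: P(14,2) = 182. Total = 38220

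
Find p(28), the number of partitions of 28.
Pentagonal recurrence p(n) = p(n-1) + p(n-2) - p(n-5) - p(n-7) + p(n-12) + p(n-15) - ... gives p(0..27) = 1, 1, 2, 3, 5, 7, 11, 15, 22, 30, 42, 56, 77, 101, 135, 176, 231, 297, 385, 490, 627, 792, 1002, 1255, 1575, 1958, 2436, 3010. p(28) = p(27) + p(26) - p(23) - p(21) + p(16) + p(13) - p(6) - p(2) = 3010 + 2436 - 1255 - 792 + 231 + 101 - 11 - 2 = 3718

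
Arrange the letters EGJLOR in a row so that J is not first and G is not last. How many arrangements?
By inclusion-exclusion: 6! - 2×(6-1)! + (6-2)! = 720 - 240 + 24 = 504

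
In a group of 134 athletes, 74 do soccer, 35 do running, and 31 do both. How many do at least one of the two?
|A∪B| = |A| + |B| - |A∩B| = 74 + 35 - 31 = 78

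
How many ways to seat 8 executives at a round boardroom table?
Circular: fix one position, arrange the rest. (8-1)! = 5040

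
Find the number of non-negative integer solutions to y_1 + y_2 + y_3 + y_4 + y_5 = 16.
C(16+5-1, 5-1) = C(20, 4) = 4845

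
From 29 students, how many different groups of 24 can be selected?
C(29,24) = 29!/(24!×5!) = 118755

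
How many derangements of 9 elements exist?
!9 = Σ_{j=0}^{9} (-1)^j·9!/j! = 362880 - 362880 + 181440 - 60480 + 15120 - 3024 + 504 - 72 + 9 - 1 = 133496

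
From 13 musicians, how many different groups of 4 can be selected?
C(13,4) = 13!/(4!×9!) = 715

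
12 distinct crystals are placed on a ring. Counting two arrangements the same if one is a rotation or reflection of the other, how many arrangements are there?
(12-1)!/2 = 39916800/2 = 19958400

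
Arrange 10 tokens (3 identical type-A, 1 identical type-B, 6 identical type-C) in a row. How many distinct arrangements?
10! / (3! × 1! × 6!) = 840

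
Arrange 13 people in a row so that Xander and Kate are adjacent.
Treat as block: (13-1)! × 2! = 479001600 × 2 = 958003200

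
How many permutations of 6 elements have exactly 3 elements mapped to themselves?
Choose the 3 fixed points C(6,3) = 20, derange the rest: !3 = Σ_{j=0}^{3} (-1)^j·3!/j! = 6 - 6 + 3 - 1 = 2. Product = 20 × 2 = 40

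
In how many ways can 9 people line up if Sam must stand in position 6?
Fix one position: (9-1)! = 40320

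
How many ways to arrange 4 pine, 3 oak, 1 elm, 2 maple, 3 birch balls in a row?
13! / (4! × 3! × 1! × 2! × 3!) = 3603600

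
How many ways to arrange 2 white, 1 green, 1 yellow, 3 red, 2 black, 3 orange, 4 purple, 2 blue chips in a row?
18! / (2! × 1! × 1! × 3! × 2! × 3! × 4! × 2!) = 926269344000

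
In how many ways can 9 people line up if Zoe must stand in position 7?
Fix one position: (9-1)! = 40320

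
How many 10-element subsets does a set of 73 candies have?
C(73,10) = 73!/(10!×63!) = 621324937376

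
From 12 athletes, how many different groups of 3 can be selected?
C(12,3) = 12!/(3!×9!) = 220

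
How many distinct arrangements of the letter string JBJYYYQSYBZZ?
12! / (2! × 4! × 2! × 1! × 2! × 1!) = 2494800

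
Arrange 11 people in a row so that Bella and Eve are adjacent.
Treat as block: (11-1)! × 2! = 3628800 × 2 = 7257600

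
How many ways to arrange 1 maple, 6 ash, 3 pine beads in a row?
10! / (1! × 6! × 3!) = 840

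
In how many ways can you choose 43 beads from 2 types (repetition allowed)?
C(43+2-1, 2-1) = C(44, 1) = 44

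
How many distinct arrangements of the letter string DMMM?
4! / (1! × 3!) = 4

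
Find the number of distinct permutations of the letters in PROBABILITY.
11! / (1! × 1! × 1! × 2! × 1! × 2! × 1! × 1! × 1!) = 9979200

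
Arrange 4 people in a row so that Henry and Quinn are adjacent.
Treat as block: (4-1)! × 2! = 6 × 2 = 12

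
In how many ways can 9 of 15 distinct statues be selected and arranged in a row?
P(15,9) = 15!/(15-9)! = 1816214400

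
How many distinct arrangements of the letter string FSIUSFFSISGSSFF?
15! / (1! × 2! × 5! × 6! × 1!) = 7567560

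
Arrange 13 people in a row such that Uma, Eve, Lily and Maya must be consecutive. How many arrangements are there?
Treat the 4 as one block: (13-4+1)! × 4! = 3628800 × 24 = 87091200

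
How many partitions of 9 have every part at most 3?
Let r_j(i) = number of partitions of i into parts ≤ j, for i = 0..9. r_1(i) = 1 for all i; r_j(i) = r_{j-1}(i) + r_j(i-j). Rows j = 2..3: ≤2: 1 1 2 2 3 3 4 4 5 5; ≤3: 1 1 2 3 4 5 7 8 10 12. r_3(9) = 12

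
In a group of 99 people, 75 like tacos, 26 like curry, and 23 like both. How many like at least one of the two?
|A∪B| = |A| + |B| - |A∩B| = 75 + 26 - 23 = 78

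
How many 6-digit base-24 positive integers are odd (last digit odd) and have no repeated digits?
Last∈{1,3,5,7,9,11,13,15,17,19,21,23}. Last=0: 0. Last nonzero: 12×22×P(22,4) = 46347840. Total = 46347840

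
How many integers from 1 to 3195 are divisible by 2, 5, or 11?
⌊3195/2⌋+⌊3195/5⌋+⌊3195/11⌋ - ⌊3195/10⌋-⌊3195/22⌋-⌊3195/55⌋ + ⌊3195/110⌋ = 1597+639+290 - 319-145-58 + 29 = 2033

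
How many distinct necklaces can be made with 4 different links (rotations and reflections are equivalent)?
(4-1)!/2 = 6/2 = 3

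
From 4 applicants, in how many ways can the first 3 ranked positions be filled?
P(4,3) = 4!/(4-3)! = 24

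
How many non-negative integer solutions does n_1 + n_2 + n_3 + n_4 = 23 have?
C(23+4-1, 4-1) = C(26, 3) = 2600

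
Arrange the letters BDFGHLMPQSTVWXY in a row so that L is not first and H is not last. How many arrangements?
By inclusion-exclusion: 15! - 2×(15-1)! + (15-2)! = 1307674368000 - 174356582400 + 6227020800 = 1139544806400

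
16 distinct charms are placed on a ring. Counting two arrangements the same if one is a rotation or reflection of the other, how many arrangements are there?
(16-1)!/2 = 1307674368000/2 = 653837184000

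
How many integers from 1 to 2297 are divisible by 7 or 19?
⌊2297/7⌋ + ⌊2297/19⌋ - ⌊2297/133⌋ = 328 + 120 - 17 = 431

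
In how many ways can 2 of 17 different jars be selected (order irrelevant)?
C(17,2) = 17!/(2!×15!) = 136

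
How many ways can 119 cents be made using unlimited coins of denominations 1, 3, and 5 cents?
Coefficient of x^119 in 1/(1-x^1) · 1/(1-x^3) · 1/(1-x^5). Case on j = number of 5-cent coins (j = 0..23); remainder r = 119 - 5j is made from {1,3} in ⌊r/3⌋+1 ways. r = 119, 114, 109, 104, 99, 94, 89, 84, 79, 74, 69, 64, 59, 54, 49, 44, 39, 34, 29, 24, 19, 14, 9, 4 → 40 + 39 + 37 + 35 + 34 + 32 + 30 + 29 + 27 + 25 + 24 + 22 + 20 + 19 + 17 + 15 + 14 + 12 + 10 + 9 + 7 + 5 + 4 + 2 = 508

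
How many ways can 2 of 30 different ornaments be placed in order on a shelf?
P(30,2) = 30!/(30-2)! = 870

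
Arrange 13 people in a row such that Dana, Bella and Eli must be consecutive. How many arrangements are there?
Treat the 3 as one block: (13-3+1)! × 3! = 39916800 × 6 = 239500800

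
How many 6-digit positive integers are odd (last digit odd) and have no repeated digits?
Last∈{1,3,5,7,9}. Last=0: 0. Last nonzero: 5×8×P(8,4) = 67200. Total = 67200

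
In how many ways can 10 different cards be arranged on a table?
10! = 3628800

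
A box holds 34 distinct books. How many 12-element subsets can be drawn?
C(34,12) = 34!/(12!×22!) = 548354040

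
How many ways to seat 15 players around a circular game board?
Circular: fix one position, arrange the rest. (15-1)! = 87178291200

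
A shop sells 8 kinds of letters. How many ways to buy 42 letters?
C(42+8-1, 8-1) = C(49, 7) = 85900584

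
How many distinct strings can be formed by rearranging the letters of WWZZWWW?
7! / (5! × 2!) = 21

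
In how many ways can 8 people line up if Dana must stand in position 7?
Fix one position: (8-1)! = 5040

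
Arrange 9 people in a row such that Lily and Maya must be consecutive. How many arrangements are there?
Treat the 2 as one block: (9-2+1)! × 2! = 40320 × 2 = 80640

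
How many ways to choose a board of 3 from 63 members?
C(63,3) = 63!/(3!×60!) = 39711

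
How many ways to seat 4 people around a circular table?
Circular: fix one position, arrange the rest. (4-1)! = 6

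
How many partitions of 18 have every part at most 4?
Let r_j(i) = number of partitions of i into parts ≤ j, for i = 0..18. r_1(i) = 1 for all i; r_j(i) = r_{j-1}(i) + r_j(i-j). Rows j = 2..4: ≤2: 1 1 2 2 3 3 4 4 5 5 6 6 7 7 8 8 9 9 10; ≤3: 1 1 2 3 4 5 7 8 10 12 14 16 19 21 24 27 30 33 37; ≤4: 1 1 2 3 5 6 9 11 15 18 23 27 34 39 47 54 64 72 84. r_4(18) = 84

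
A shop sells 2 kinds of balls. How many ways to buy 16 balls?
C(16+2-1, 2-1) = C(17, 1) = 17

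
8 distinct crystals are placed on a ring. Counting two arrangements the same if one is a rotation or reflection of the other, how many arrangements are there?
(8-1)!/2 = 5040/2 = 2520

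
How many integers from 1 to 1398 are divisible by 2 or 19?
⌊1398/2⌋ + ⌊1398/19⌋ - ⌊1398/38⌋ = 699 + 73 - 36 = 736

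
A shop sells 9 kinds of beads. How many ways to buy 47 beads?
C(47+9-1, 9-1) = C(55, 8) = 1217566350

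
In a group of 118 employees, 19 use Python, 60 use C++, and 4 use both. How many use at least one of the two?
|A∪B| = |A| + |B| - |A∩B| = 19 + 60 - 4 = 75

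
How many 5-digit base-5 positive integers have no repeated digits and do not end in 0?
Last digit: 4 nonzero choices. First digit: 3 (nonzero, ≠last). Middle 3: P(3,3) = 6. Total = 72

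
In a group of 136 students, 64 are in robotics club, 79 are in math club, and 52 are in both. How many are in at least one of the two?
|A∪B| = |A| + |B| - |A∩B| = 64 + 79 - 52 = 91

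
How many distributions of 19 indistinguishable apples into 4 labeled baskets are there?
C(19+4-1, 4-1) = C(22, 3) = 1540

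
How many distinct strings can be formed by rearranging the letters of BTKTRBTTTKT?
11! / (2! × 6! × 1! × 2!) = 13860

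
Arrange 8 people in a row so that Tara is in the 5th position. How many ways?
Fix one position: (8-1)! = 5040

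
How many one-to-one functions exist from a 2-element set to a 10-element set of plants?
P(10,2) = 10!/(10-2)! = 90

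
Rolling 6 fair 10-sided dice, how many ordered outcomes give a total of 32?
Coefficient of x^32 in (x + x² + ... + x^10)^6. By inclusion-exclusion on dice exceeding 10: Σ_j (-1)^j C(6,j)·C(32-1-10j, 5) = C(6,0)·C(31,5) - C(6,1)·C(21,5) + C(6,2)·C(11,5) = 1·169911 - 6·20349 + 15·462 = 54747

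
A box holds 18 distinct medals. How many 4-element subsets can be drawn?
C(18,4) = 18!/(4!×14!) = 3060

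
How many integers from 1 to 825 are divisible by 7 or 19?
⌊825/7⌋ + ⌊825/19⌋ - ⌊825/133⌋ = 117 + 43 - 6 = 154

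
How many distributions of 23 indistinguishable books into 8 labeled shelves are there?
C(23+8-1, 8-1) = C(30, 7) = 2035800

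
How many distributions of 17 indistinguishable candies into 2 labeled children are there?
C(17+2-1, 2-1) = C(18, 1) = 18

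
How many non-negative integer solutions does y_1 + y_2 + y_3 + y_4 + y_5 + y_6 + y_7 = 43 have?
C(43+7-1, 7-1) = C(49, 6) = 13983816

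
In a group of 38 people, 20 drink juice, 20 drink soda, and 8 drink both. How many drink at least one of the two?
|A∪B| = |A| + |B| - |A∩B| = 20 + 20 - 8 = 32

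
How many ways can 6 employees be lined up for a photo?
6! = 720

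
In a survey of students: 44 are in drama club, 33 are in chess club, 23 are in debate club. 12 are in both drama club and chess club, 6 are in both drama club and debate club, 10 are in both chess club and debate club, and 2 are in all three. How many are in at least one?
|A∪B∪C| = 44+33+23-12-6-10+2 = 74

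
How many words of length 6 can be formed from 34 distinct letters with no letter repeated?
P(34,6) = 34!/(34-6)! = 968330880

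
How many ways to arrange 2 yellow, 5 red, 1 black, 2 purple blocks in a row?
10! / (2! × 5! × 1! × 2!) = 7560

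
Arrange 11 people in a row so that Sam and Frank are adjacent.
Treat as block: (11-1)! × 2! = 3628800 × 2 = 7257600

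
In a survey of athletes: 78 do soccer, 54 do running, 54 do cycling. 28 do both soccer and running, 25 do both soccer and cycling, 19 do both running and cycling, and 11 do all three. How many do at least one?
|A∪B∪C| = 78+54+54-28-25-19+11 = 125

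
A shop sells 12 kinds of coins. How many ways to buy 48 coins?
C(48+12-1, 12-1) = C(59, 11) = 279871768995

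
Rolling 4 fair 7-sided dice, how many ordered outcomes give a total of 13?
Coefficient of x^13 in (x + x² + ... + x^7)^4. By inclusion-exclusion on dice exceeding 7: Σ_j (-1)^j C(4,j)·C(13-1-7j, 3) = C(4,0)·C(12,3) - C(4,1)·C(5,3) = 1·220 - 4·10 = 180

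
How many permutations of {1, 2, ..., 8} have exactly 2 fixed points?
Choose the 2 fixed points C(8,2) = 28, derange the rest: !6 = Σ_{j=0}^{6} (-1)^j·6!/j! = 720 - 720 + 360 - 120 + 30 - 6 + 1 = 265. Product = 28 × 265 = 7420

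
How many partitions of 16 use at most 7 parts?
By conjugation, equals partitions of 16 into parts ≤ 7. Let r_j(i) = number of partitions of i into parts ≤ j, for i = 0..16. r_1(i) = 1 for all i; r_j(i) = r_{j-1}(i) + r_j(i-j). Rows j = 2..7: ≤2: 1 1 2 2 3 3 4 4 5 5 6 6 7 7 8 8 9; ≤3: 1 1 2 3 4 5 7 8 10 12 14 16 19 21 24 27 30; ≤4: 1 1 2 3 5 6 9 11 15 18 23 27 34 39 47 54 64; ≤5: 1 1 2 3 5 7 10 13 18 23 30 37 47 57 70 84 101; ≤6: 1 1 2 3 5 7 11 14 20 26 35 44 58 71 90 110 136; ≤7: 1 1 2 3 5 7 11 15 21 28 38 49 65 82 105 131 164. r_7(16) = 164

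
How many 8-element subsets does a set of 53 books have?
C(53,8) = 53!/(8!×45!) = 886322710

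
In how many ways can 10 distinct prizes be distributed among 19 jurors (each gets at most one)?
P(19,10) = 19!/(19-10)! = 335221286400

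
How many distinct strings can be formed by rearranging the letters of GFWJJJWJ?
8! / (4! × 1! × 2! × 1!) = 840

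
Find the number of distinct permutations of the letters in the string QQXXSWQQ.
8! / (4! × 2! × 1! × 1!) = 840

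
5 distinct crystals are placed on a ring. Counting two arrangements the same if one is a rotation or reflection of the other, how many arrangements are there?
(5-1)!/2 = 24/2 = 12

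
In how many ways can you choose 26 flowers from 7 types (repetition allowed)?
C(26+7-1, 7-1) = C(32, 6) = 906192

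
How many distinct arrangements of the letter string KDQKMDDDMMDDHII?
15! / (6! × 1! × 2! × 1! × 2! × 3!) = 75675600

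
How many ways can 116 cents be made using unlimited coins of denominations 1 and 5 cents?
Coefficient of x^116 in 1/(1-x^1) · 1/(1-x^5). Use j coins of 5 for j = 0..⌊116/5⌋ = 23, the rest in 1s: 23 + 1 = 24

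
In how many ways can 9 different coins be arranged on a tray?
9! = 362880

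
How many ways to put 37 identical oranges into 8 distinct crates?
C(37+8-1, 8-1) = C(44, 7) = 38320568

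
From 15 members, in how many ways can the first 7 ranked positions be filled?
P(15,7) = 15!/(15-7)! = 32432400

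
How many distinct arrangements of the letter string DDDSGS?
6! / (1! × 2! × 3!) = 60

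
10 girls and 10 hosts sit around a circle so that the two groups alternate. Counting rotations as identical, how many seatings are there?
Fix one of the girls: (10-1)! ways for the remaining girls, × 10! ways for the hosts = 362880 × 3628800 = 1316818944000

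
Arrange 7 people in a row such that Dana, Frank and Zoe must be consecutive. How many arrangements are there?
Treat the 3 as one block: (7-3+1)! × 3! = 120 × 6 = 720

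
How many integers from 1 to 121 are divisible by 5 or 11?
⌊121/5⌋ + ⌊121/11⌋ - ⌊121/55⌋ = 24 + 11 - 2 = 33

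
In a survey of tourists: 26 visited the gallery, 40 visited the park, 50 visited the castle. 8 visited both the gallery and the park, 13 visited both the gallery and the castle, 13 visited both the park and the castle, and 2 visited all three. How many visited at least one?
|A∪B∪C| = 26+40+50-8-13-13+2 = 84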